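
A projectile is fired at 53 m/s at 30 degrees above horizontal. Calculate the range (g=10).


Given: v0 = 53 m/s, theta = 30 deg, g = 10 m/s^2
sin(2*30) = sin(60) = sqrt(3)/2
Using R = v0^2 * sin(2*theta) / g
R = 53^2 * (sqrt(3)/2) / 10
R = 2809 * sqrt(3) / 20
R = 2809/20*sqrt(3) m

2809/20*sqrt(3) m


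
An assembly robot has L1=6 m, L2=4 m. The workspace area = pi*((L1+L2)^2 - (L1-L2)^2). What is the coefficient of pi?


Given: L1 = 6, L2 = 4
(L1+L2)^2 = (10)^2 = 100
(L1-L2)^2 = (2)^2 = 4
Difference = 100 - 4 = 96
This equals 4*L1*L2 = 4*6*4 = 96
Workspace area = 96*pi

96


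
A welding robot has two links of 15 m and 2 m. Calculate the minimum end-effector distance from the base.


Given: L1 = 15 m, L2 = 2 m
For a 2-link planar arm, min reach = |L1 - L2| (second link folded back)
Min reach = |15 - 2|
Min reach = 13 m

13 m


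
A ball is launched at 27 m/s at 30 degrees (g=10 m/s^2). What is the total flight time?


Given: v0 = 27 m/s, theta = 30 deg, g = 10 m/s^2
sin(30) = 1/2
Using T = 2*v0*sin(theta) / g
T = 2*27*1/2 / 10
T = 27 / 10
T = 27/10 s

27/10 s


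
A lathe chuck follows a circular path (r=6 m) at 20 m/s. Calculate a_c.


Given: v = 20 m/s, r = 6 m
Using a_c = v^2 / r
a_c = 20^2 / 6
a_c = 400 / 6
a_c = 200/3 m/s^2

200/3 m/s^2


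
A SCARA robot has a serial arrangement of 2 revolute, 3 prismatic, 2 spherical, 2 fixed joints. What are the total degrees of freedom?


Given: serial robot with 2 revolute, 3 prismatic, 2 spherical, 2 fixed joints
DOF contribution per joint type: revolute=1, prismatic=1, spherical=3, fixed=0
DOF = 2*1 + 3*1 + 2*3 + 2*0
DOF = 11

11


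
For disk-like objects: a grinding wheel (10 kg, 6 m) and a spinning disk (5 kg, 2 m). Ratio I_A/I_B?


Given: M1=10 kg, R1=6 m, M2=5 kg, R2=2 m
For a disk: I = (1/2)*M*R^2, so I_A/I_B = (M1*R1^2)/(M2*R2^2)
M1*R1^2 = 10*36 = 360
M2*R2^2 = 5*4 = 20
I_A/I_B = 360/20 = 18

18


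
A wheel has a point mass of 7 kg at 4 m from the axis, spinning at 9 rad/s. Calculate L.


Given: m = 7 kg, r = 4 m, omega = 9 rad/s
For a point mass: I = m*r^2
I = 7*4^2 = 7*16 = 112
L = I*omega = 112*9
L = 1008 kg*m^2/s

1008 kg*m^2/s


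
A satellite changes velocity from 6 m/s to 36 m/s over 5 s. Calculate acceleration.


Given: initial velocity v0 = 6 m/s, final velocity v = 36 m/s, time t = 5 s
Using a = (v - v0) / t
a = (36 - 6) / 5
a = 30 / 5
a = 6 m/s^2

6 m/s^2


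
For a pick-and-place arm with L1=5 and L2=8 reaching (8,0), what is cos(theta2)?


Given: L1 = 5, L2 = 8, target (x, y) = (8, 0)
Using cos(theta2) = (x^2 + y^2 - L1^2 - L2^2) / (2*L1*L2)
x^2 + y^2 = 8^2 + 0 = 64
L1^2 + L2^2 = 25 + 64 = 89
Numerator = 64 - 89 = -25
Denominator = 2*5*8 = 80
cos(theta2) = -25/80 = -5/16

-5/16


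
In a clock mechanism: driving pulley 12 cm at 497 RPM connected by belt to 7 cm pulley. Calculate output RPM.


Given: D1 = 12 cm, w1 = 497 RPM, D2 = 7 cm
Using D1*w1 = D2*w2
w2 = D1*w1 / D2
w2 = 12*497 / 7
w2 = 5964 / 7
w2 = 852 RPM

852 RPM


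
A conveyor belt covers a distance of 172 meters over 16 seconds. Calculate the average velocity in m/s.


Given: distance d = 172 m, time t = 16 s
Using v = d / t
v = 172 / 16
v = 43/4 m/s

43/4 m/s


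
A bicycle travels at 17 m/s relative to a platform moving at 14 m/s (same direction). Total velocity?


Given: object velocity = 17 m/s, platform velocity = 14 m/s (same direction)
Using classical velocity addition: v_total = v_object + v_platform
v_total = 17 + 14
v_total = 31 m/s

31 m/s


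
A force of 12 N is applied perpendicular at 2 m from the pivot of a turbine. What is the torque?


Given: F = 12 N, r = 2 m, angle = 90 deg (perpendicular)
Using tau = F * r * sin(90)
sin(90) = 1
tau = 12 * 2 * 1
tau = 24 Nm

24 Nm


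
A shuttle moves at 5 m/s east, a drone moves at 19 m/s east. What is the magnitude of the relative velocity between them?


Given: v_A = 5 m/s east, v_B = 19 m/s east
Both move in the same direction; relative speed = |v_A - v_B|
|5 - 19| = |-14|
= 14 m/s

14 m/s


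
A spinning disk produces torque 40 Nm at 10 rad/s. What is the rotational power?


Given: tau = 40 Nm, omega = 10 rad/s
Using P = tau * omega
P = 40 * 10
P = 400 W

400 W


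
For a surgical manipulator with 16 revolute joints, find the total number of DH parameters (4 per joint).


Given: 16 joints, 4 DH parameters per joint (d, theta, a, alpha)
Total DH parameters = number_of_joints * 4
Total = 16 * 4
Total = 64

64


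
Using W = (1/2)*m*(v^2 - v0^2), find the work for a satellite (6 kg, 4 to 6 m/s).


Given: m = 6 kg, v0 = 4 m/s, v = 6 m/s
Using W = (1/2)*m*(v^2 - v0^2)
v^2 = 6^2 = 36
v0^2 = 4^2 = 16
v^2 - v0^2 = 36 - 16 = 20
W = (1/2)*6*20 = 60 J

60 J


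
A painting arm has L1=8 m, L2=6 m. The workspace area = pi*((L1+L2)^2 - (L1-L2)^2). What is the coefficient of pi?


Given: L1 = 8, L2 = 6
(L1+L2)^2 = (14)^2 = 196
(L1-L2)^2 = (2)^2 = 4
Difference = 196 - 4 = 192
This equals 4*L1*L2 = 4*8*6 = 192
Workspace area = 192*pi

192


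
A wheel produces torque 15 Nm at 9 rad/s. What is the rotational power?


Given: tau = 15 Nm, omega = 9 rad/s
Using P = tau * omega
P = 15 * 9
P = 135 W

135 W


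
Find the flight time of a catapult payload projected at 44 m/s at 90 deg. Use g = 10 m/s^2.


Given: v0 = 44 m/s, theta = 90 deg, g = 10 m/s^2
sin(90) = 1
Using T = 2*v0*sin(theta) / g
T = 2*44*1 / 10
T = 88 / 10
T = 44/5 s

44/5 s


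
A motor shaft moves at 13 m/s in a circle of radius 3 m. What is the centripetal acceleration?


Given: v = 13 m/s, r = 3 m
Using a_c = v^2 / r
a_c = 13^2 / 3
a_c = 169 / 3
a_c = 169/3 m/s^2

169/3 m/s^2


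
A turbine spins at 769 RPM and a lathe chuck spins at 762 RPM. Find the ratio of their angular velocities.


Given: RPM_A = 769, RPM_B = 762
omega = 2*pi*RPM/60, so omega_A/omega_B = RPM_A / RPM_B
omega_A/omega_B = 769 / 762
omega_A/omega_B = 769/762

769/762


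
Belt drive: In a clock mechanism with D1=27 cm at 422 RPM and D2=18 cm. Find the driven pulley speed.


Given: D1 = 27 cm, w1 = 422 RPM, D2 = 18 cm
Using D1*w1 = D2*w2
w2 = D1*w1 / D2
w2 = 27*422 / 18
w2 = 11394 / 18
w2 = 633 RPM

633 RPM


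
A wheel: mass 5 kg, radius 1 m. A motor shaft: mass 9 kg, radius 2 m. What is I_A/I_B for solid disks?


Given: M1=5 kg, R1=1 m, M2=9 kg, R2=2 m
For a disk: I = (1/2)*M*R^2, so I_A/I_B = (M1*R1^2)/(M2*R2^2)
M1*R1^2 = 5*1 = 5
M2*R2^2 = 9*4 = 36
I_A/I_B = 5/36 = 5/36

5/36


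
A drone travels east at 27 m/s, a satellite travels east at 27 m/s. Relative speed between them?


Given: v_A = 27 m/s east, v_B = 27 m/s east
Both move in the same direction; relative speed = |v_A - v_B|
|27 - 27| = |0|
= 0 m/s

0 m/s


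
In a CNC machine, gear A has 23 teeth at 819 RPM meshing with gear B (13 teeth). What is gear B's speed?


Given: N1 = 23 teeth, w1 = 819 RPM, N2 = 13 teeth
Using N1*w1 = N2*w2
w2 = N1*w1 / N2
w2 = 23*819 / 13
w2 = 18837 / 13
w2 = 1449 RPM

1449 RPM


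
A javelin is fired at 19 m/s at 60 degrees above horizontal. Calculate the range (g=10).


Given: v0 = 19 m/s, theta = 60 deg, g = 10 m/s^2
sin(2*60) = sin(120) = sqrt(3)/2
Using R = v0^2 * sin(2*theta) / g
R = 19^2 * (sqrt(3)/2) / 10
R = 361 * sqrt(3) / 20
R = 361/20*sqrt(3) m

361/20*sqrt(3) m


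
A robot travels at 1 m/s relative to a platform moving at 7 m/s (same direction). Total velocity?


Given: object velocity = 1 m/s, platform velocity = 7 m/s (same direction)
Using classical velocity addition: v_total = v_object + v_platform
v_total = 1 + 7
v_total = 8 m/s

8 m/s


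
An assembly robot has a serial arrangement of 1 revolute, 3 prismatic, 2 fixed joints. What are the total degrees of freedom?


Given: serial robot with 1 revolute, 3 prismatic, 2 fixed joints
DOF contribution per joint type: revolute=1, prismatic=1, spherical=3, fixed=0
DOF = 1*1 + 3*1 + 2*0
DOF = 4

4


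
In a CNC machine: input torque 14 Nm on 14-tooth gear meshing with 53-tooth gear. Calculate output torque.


Given: N1 = 14, N2 = 53, T1 = 14 Nm
Using T2/T1 = N2/N1
T2 = T1 * N2 / N1
T2 = 14 * 53 / 14
T2 = 742 / 14
T2 = 53 Nm

53 Nm


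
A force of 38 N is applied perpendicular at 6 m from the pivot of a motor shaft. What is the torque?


Given: F = 38 N, r = 6 m, angle = 90 deg (perpendicular)
Using tau = F * r * sin(90)
sin(90) = 1
tau = 38 * 6 * 1
tau = 228 Nm

228 Nm


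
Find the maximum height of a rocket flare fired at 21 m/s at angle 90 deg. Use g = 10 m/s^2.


Given: v0 = 21 m/s, theta = 90 deg, g = 10 m/s^2
sin^2(90) = 1
Using H = v0^2 * sin^2(theta) / (2*g)
H = 21^2 * 1 / (2*10)
H = 441 * 1 / 20
H = 441 / 20
H = 441/20 m

441/20 m


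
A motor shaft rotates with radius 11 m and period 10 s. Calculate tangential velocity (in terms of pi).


Given: radius r = 11 m, period T = 10 s
Using v = 2*pi*r / T
v = 2*pi*11 / 10
v = 22*pi / 10
v = 11/5*pi m/s

11/5*pi m/s


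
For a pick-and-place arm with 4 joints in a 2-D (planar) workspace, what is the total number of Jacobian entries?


Given: task space dimension = 2, joints = 4
Jacobian is a 2 x 4 matrix
Total entries = rows * columns
Total = 2 * 4
Total = 8

8


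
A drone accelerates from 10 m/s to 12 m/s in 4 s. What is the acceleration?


Given: initial velocity v0 = 10 m/s, final velocity v = 12 m/s, time t = 4 s
Using a = (v - v0) / t
a = (12 - 10) / 4
a = 2 / 4
a = 1/2 m/s^2

1/2 m/s^2


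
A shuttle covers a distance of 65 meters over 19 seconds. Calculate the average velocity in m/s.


Given: distance d = 65 m, time t = 19 s
Using v = d / t
v = 65 / 19
v = 65/19 m/s

65/19 m/s


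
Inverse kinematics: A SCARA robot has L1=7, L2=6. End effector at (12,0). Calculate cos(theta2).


Given: L1 = 7, L2 = 6, target (x, y) = (12, 0)
Using cos(theta2) = (x^2 + y^2 - L1^2 - L2^2) / (2*L1*L2)
x^2 + y^2 = 12^2 + 0 = 144
L1^2 + L2^2 = 49 + 36 = 85
Numerator = 144 - 85 = 59
Denominator = 2*7*6 = 84
cos(theta2) = 59/84 = 59/84

59/84


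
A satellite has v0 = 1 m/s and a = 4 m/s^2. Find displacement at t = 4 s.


Given: v0 = 1 m/s, a = 4 m/s^2, t = 4 s
Using s = v0*t + (1/2)*a*t^2
s = 1*4 + (1/2)*4*4^2
s = 4 + (1/2)*64
s = 4 + 32
s = 36

36 m


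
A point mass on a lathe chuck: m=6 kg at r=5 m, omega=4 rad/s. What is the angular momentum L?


Given: m = 6 kg, r = 5 m, omega = 4 rad/s
For a point mass: I = m*r^2
I = 6*5^2 = 6*25 = 150
L = I*omega = 150*4
L = 600 kg*m^2/s

600 kg*m^2/s


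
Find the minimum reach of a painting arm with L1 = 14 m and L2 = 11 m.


Given: L1 = 14 m, L2 = 11 m
For a 2-link planar arm, min reach = |L1 - L2| (second link folded back)
Min reach = |14 - 11|
Min reach = 3 m

3 m


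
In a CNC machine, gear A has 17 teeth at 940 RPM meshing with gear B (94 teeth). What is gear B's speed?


Given: N1 = 17 teeth, w1 = 940 RPM, N2 = 94 teeth
Using N1*w1 = N2*w2
w2 = N1*w1 / N2
w2 = 17*940 / 94
w2 = 15980 / 94
w2 = 170 RPM

170 RPM


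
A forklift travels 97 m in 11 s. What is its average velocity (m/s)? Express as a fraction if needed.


Given: distance d = 97 m, time t = 11 s
Using v = d / t
v = 97 / 11
v = 97/11 m/s

97/11 m/s


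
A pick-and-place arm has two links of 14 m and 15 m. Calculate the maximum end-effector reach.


Given: L1 = 14 m, L2 = 15 m
For a 2-link planar arm, max reach = L1 + L2 (fully extended)
Max reach = 14 + 15
Max reach = 29 m

29 m


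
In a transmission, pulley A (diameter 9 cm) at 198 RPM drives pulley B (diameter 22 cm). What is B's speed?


Given: D1 = 9 cm, w1 = 198 RPM, D2 = 22 cm
Using D1*w1 = D2*w2
w2 = D1*w1 / D2
w2 = 9*198 / 22
w2 = 1782 / 22
w2 = 81 RPM

81 RPM


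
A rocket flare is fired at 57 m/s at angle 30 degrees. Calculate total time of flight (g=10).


Given: v0 = 57 m/s, theta = 30 deg, g = 10 m/s^2
sin(30) = 1/2
Using T = 2*v0*sin(theta) / g
T = 2*57*1/2 / 10
T = 57 / 10
T = 57/10 s

57/10 s


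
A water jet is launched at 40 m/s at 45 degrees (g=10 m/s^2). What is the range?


Given: v0 = 40 m/s, theta = 45 deg, g = 10 m/s^2
sin(2*45) = sin(90) = 1
Using R = v0^2 * sin(2*theta) / g
R = 40^2 * 1 / 10
R = 1600 / 10
R = 160 m

160 m


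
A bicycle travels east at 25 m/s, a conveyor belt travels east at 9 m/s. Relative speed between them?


Given: v_A = 25 m/s east, v_B = 9 m/s east
Both move in the same direction; relative speed = |v_A - v_B|
|25 - 9| = |16|
= 16 m/s

16 m/s


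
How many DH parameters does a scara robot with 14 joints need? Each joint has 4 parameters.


Given: 14 joints, 4 DH parameters per joint (d, theta, a, alpha)
Total DH parameters = number_of_joints * 4
Total = 14 * 4
Total = 56

56


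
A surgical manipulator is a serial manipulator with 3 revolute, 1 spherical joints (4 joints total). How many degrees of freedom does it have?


Given: serial robot with 3 revolute, 1 spherical joints
DOF contribution per joint type: revolute=1, prismatic=1, spherical=3, fixed=0
DOF = 3*1 + 1*3
DOF = 6

6


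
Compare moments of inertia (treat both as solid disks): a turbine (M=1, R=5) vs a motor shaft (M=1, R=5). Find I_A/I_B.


Given: M1=1 kg, R1=5 m, M2=1 kg, R2=5 m
For a disk: I = (1/2)*M*R^2, so I_A/I_B = (M1*R1^2)/(M2*R2^2)
M1*R1^2 = 1*25 = 25
M2*R2^2 = 1*25 = 25
I_A/I_B = 25/25 = 1

1


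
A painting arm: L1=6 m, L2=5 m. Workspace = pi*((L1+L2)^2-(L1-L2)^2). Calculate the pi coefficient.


Given: L1 = 6, L2 = 5
(L1+L2)^2 = (11)^2 = 121
(L1-L2)^2 = (1)^2 = 1
Difference = 121 - 1 = 120
This equals 4*L1*L2 = 4*6*5 = 120
Workspace area = 120*pi

120


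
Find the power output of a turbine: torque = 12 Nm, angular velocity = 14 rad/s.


Given: tau = 12 Nm, omega = 14 rad/s
Using P = tau * omega
P = 12 * 14
P = 168 W

168 W


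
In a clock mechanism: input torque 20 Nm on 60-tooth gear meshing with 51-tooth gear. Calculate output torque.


Given: N1 = 60, N2 = 51, T1 = 20 Nm
Using T2/T1 = N2/N1
T2 = T1 * N2 / N1
T2 = 20 * 51 / 60
T2 = 1020 / 60
T2 = 17 Nm

17 Nm


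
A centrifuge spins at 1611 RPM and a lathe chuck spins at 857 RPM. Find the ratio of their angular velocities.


Given: RPM_A = 1611, RPM_B = 857
omega = 2*pi*RPM/60, so omega_A/omega_B = RPM_A / RPM_B
omega_A/omega_B = 1611 / 857
omega_A/omega_B = 1611/857

1611/857


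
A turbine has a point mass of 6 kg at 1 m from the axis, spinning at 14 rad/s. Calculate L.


Given: m = 6 kg, r = 1 m, omega = 14 rad/s
For a point mass: I = m*r^2
I = 6*1^2 = 6*1 = 6
L = I*omega = 6*14
L = 84 kg*m^2/s

84 kg*m^2/s


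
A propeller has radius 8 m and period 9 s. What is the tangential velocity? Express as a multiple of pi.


Given: radius r = 8 m, period T = 9 s
Using v = 2*pi*r / T
v = 2*pi*8 / 9
v = 16*pi / 9
v = 16/9*pi m/s

16/9*pi m/s


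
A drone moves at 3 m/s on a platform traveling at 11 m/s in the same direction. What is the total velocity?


Given: object velocity = 3 m/s, platform velocity = 11 m/s (same direction)
Using classical velocity addition: v_total = v_object + v_platform
v_total = 3 + 11
v_total = 14 m/s

14 m/s


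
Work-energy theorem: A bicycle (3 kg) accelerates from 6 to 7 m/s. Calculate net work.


Given: m = 3 kg, v0 = 6 m/s, v = 7 m/s
Using W = (1/2)*m*(v^2 - v0^2)
v^2 = 7^2 = 49
v0^2 = 6^2 = 36
v^2 - v0^2 = 49 - 36 = 13
W = (1/2)*3*13 = 39/2 J

39/2 J


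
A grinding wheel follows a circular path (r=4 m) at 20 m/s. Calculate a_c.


Given: v = 20 m/s, r = 4 m
Using a_c = v^2 / r
a_c = 20^2 / 4
a_c = 400 / 4
a_c = 100 m/s^2

100 m/s^2


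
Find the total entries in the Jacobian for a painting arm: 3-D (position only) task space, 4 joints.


Given: task space dimension = 3, joints = 4
Jacobian is a 3 x 4 matrix
Total entries = rows * columns
Total = 3 * 4
Total = 12

12


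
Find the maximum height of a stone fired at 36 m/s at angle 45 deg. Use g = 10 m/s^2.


Given: v0 = 36 m/s, theta = 45 deg, g = 10 m/s^2
sin^2(45) = 1/2
Using H = v0^2 * sin^2(theta) / (2*g)
H = 36^2 * 1/2 / (2*10)
H = 1296 * 1/2 / 20
H = 648 / 20
H = 162/5 m

162/5 m


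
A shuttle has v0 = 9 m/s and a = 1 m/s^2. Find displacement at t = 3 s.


Given: v0 = 9 m/s, a = 1 m/s^2, t = 3 s
Using s = v0*t + (1/2)*a*t^2
s = 9*3 + (1/2)*1*3^2
s = 27 + (1/2)*9
s = 27 + 9/2
s = 63/2

63/2 m


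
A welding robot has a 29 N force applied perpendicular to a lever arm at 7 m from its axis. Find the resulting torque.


Given: F = 29 N, r = 7 m, angle = 90 deg (perpendicular)
Using tau = F * r * sin(90)
sin(90) = 1
tau = 29 * 7 * 1
tau = 203 Nm

203 Nm


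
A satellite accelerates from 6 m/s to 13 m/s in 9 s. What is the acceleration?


Given: initial velocity v0 = 6 m/s, final velocity v = 13 m/s, time t = 9 s
Using a = (v - v0) / t
a = (13 - 6) / 9
a = 7 / 9
a = 7/9 m/s^2

7/9 m/s^2


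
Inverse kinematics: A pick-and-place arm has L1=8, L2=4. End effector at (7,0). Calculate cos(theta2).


Given: L1 = 8, L2 = 4, target (x, y) = (7, 0)
Using cos(theta2) = (x^2 + y^2 - L1^2 - L2^2) / (2*L1*L2)
x^2 + y^2 = 7^2 + 0 = 49
L1^2 + L2^2 = 64 + 16 = 80
Numerator = 49 - 80 = -31
Denominator = 2*8*4 = 64
cos(theta2) = -31/64 = -31/64

-31/64


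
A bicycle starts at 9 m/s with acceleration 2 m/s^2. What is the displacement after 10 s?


Given: v0 = 9 m/s, a = 2 m/s^2, t = 10 s
Using s = v0*t + (1/2)*a*t^2
s = 9*10 + (1/2)*2*10^2
s = 90 + (1/2)*200
s = 90 + 100
s = 190

190 m


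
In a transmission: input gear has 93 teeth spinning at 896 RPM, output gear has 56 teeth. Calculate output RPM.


Given: N1 = 93 teeth, w1 = 896 RPM, N2 = 56 teeth
Using N1*w1 = N2*w2
w2 = N1*w1 / N2
w2 = 93*896 / 56
w2 = 83328 / 56
w2 = 1488 RPM

1488 RPM


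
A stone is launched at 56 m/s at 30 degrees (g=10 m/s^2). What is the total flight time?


Given: v0 = 56 m/s, theta = 30 deg, g = 10 m/s^2
sin(30) = 1/2
Using T = 2*v0*sin(theta) / g
T = 2*56*1/2 / 10
T = 56 / 10
T = 28/5 s

28/5 s


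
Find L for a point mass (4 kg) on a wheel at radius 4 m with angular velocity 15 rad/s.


Given: m = 4 kg, r = 4 m, omega = 15 rad/s
For a point mass: I = m*r^2
I = 4*4^2 = 4*16 = 64
L = I*omega = 64*15
L = 960 kg*m^2/s

960 kg*m^2/s


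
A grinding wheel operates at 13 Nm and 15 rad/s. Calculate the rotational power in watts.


Given: tau = 13 Nm, omega = 15 rad/s
Using P = tau * omega
P = 13 * 15
P = 195 W

195 W


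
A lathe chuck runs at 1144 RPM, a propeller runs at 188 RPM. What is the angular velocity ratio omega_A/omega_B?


Given: RPM_A = 1144, RPM_B = 188
omega = 2*pi*RPM/60, so omega_A/omega_B = RPM_A / RPM_B
omega_A/omega_B = 1144 / 188
omega_A/omega_B = 286/47

286/47


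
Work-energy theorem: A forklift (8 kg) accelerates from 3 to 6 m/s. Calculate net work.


Given: m = 8 kg, v0 = 3 m/s, v = 6 m/s
Using W = (1/2)*m*(v^2 - v0^2)
v^2 = 6^2 = 36
v0^2 = 3^2 = 9
v^2 - v0^2 = 36 - 9 = 27
W = (1/2)*8*27 = 108 J

108 J


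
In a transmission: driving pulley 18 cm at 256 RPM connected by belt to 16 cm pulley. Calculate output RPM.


Given: D1 = 18 cm, w1 = 256 RPM, D2 = 16 cm
Using D1*w1 = D2*w2
w2 = D1*w1 / D2
w2 = 18*256 / 16
w2 = 4608 / 16
w2 = 288 RPM

288 RPM


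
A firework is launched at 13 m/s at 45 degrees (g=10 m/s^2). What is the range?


Given: v0 = 13 m/s, theta = 45 deg, g = 10 m/s^2
sin(2*45) = sin(90) = 1
Using R = v0^2 * sin(2*theta) / g
R = 13^2 * 1 / 10
R = 169 / 10
R = 169/10 m

169/10 m


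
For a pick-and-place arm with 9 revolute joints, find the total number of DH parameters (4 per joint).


Given: 9 joints, 4 DH parameters per joint (d, theta, a, alpha)
Total DH parameters = number_of_joints * 4
Total = 9 * 4
Total = 36

36


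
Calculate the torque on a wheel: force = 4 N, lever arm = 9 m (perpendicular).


Given: F = 4 N, r = 9 m, angle = 90 deg (perpendicular)
Using tau = F * r * sin(90)
sin(90) = 1
tau = 4 * 9 * 1
tau = 36 Nm

36 Nm


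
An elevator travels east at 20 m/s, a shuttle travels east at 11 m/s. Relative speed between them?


Given: v_A = 20 m/s east, v_B = 11 m/s east
Both move in the same direction; relative speed = |v_A - v_B|
|20 - 11| = |9|
= 9 m/s

9 m/s


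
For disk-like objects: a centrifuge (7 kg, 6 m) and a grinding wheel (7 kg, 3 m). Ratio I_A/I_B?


Given: M1=7 kg, R1=6 m, M2=7 kg, R2=3 m
For a disk: I = (1/2)*M*R^2, so I_A/I_B = (M1*R1^2)/(M2*R2^2)
M1*R1^2 = 7*36 = 252
M2*R2^2 = 7*9 = 63
I_A/I_B = 252/63 = 4

4


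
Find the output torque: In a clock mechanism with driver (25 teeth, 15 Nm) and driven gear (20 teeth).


Given: N1 = 25, N2 = 20, T1 = 15 Nm
Using T2/T1 = N2/N1
T2 = T1 * N2 / N1
T2 = 15 * 20 / 25
T2 = 300 / 25
T2 = 12 Nm

12 Nm


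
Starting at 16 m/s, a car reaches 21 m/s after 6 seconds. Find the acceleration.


Given: initial velocity v0 = 16 m/s, final velocity v = 21 m/s, time t = 6 s
Using a = (v - v0) / t
a = (21 - 16) / 6
a = 5 / 6
a = 5/6 m/s^2

5/6 m/s^2


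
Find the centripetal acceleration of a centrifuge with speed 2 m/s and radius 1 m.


Given: v = 2 m/s, r = 1 m
Using a_c = v^2 / r
a_c = 2^2 / 1
a_c = 4 / 1
a_c = 4 m/s^2

4 m/s^2


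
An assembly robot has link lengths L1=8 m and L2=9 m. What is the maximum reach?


Given: L1 = 8 m, L2 = 9 m
For a 2-link planar arm, max reach = L1 + L2 (fully extended)
Max reach = 8 + 9
Max reach = 17 m

17 m


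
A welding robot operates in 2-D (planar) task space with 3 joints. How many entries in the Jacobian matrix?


Given: task space dimension = 2, joints = 3
Jacobian is a 2 x 3 matrix
Total entries = rows * columns
Total = 2 * 3
Total = 6

6


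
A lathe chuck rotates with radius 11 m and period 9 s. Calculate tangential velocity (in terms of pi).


Given: radius r = 11 m, period T = 9 s
Using v = 2*pi*r / T
v = 2*pi*11 / 9
v = 22*pi / 9
v = 22/9*pi m/s

22/9*pi m/s


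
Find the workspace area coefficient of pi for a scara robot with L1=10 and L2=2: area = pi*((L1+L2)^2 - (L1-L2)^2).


Given: L1 = 10, L2 = 2
(L1+L2)^2 = (12)^2 = 144
(L1-L2)^2 = (8)^2 = 64
Difference = 144 - 64 = 80
This equals 4*L1*L2 = 4*10*2 = 80
Workspace area = 80*pi

80


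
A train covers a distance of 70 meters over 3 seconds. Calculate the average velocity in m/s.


Given: distance d = 70 m, time t = 3 s
Using v = d / t
v = 70 / 3
v = 70/3 m/s

70/3 m/s


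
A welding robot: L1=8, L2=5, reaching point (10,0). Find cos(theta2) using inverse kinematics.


Given: L1 = 8, L2 = 5, target (x, y) = (10, 0)
Using cos(theta2) = (x^2 + y^2 - L1^2 - L2^2) / (2*L1*L2)
x^2 + y^2 = 10^2 + 0 = 100
L1^2 + L2^2 = 64 + 25 = 89
Numerator = 100 - 89 = 11
Denominator = 2*8*5 = 80
cos(theta2) = 11/80 = 11/80

11/80


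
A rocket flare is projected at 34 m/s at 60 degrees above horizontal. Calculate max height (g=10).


Given: v0 = 34 m/s, theta = 60 deg, g = 10 m/s^2
sin^2(60) = 3/4
Using H = v0^2 * sin^2(theta) / (2*g)
H = 34^2 * 3/4 / (2*10)
H = 1156 * 3/4 / 20
H = 867 / 20
H = 867/20 m

867/20 m


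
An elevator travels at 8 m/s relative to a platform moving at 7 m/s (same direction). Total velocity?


Given: object velocity = 8 m/s, platform velocity = 7 m/s (same direction)
Using classical velocity addition: v_total = v_object + v_platform
v_total = 8 + 7
v_total = 15 m/s

15 m/s


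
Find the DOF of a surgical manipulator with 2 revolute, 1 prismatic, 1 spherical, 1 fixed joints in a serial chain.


Given: serial robot with 2 revolute, 1 prismatic, 1 spherical, 1 fixed joints
DOF contribution per joint type: revolute=1, prismatic=1, spherical=3, fixed=0
DOF = 2*1 + 1*1 + 1*3 + 1*0
DOF = 6

6


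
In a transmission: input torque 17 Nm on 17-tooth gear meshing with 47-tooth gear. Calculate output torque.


Given: N1 = 17, N2 = 47, T1 = 17 Nm
Using T2/T1 = N2/N1
T2 = T1 * N2 / N1
T2 = 17 * 47 / 17
T2 = 799 / 17
T2 = 47 Nm

47 Nm


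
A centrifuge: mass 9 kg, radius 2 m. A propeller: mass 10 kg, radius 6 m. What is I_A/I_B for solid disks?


Given: M1=9 kg, R1=2 m, M2=10 kg, R2=6 m
For a disk: I = (1/2)*M*R^2, so I_A/I_B = (M1*R1^2)/(M2*R2^2)
M1*R1^2 = 9*4 = 36
M2*R2^2 = 10*36 = 360
I_A/I_B = 36/360 = 1/10

1/10


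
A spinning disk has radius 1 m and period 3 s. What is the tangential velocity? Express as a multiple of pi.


Given: radius r = 1 m, period T = 3 s
Using v = 2*pi*r / T
v = 2*pi*1 / 3
v = 2*pi / 3
v = 2/3*pi m/s

2/3*pi m/s


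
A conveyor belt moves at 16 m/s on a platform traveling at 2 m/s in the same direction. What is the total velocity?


Given: object velocity = 16 m/s, platform velocity = 2 m/s (same direction)
Using classical velocity addition: v_total = v_object + v_platform
v_total = 16 + 2
v_total = 18 m/s

18 m/s


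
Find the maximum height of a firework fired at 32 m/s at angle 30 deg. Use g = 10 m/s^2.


Given: v0 = 32 m/s, theta = 30 deg, g = 10 m/s^2
sin^2(30) = 1/4
Using H = v0^2 * sin^2(theta) / (2*g)
H = 32^2 * 1/4 / (2*10)
H = 1024 * 1/4 / 20
H = 256 / 20
H = 64/5 m

64/5 m


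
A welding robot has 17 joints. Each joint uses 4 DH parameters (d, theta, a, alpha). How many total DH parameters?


Given: 17 joints, 4 DH parameters per joint (d, theta, a, alpha)
Total DH parameters = number_of_joints * 4
Total = 17 * 4
Total = 68

68


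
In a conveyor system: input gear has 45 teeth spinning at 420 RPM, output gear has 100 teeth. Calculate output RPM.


Given: N1 = 45 teeth, w1 = 420 RPM, N2 = 100 teeth
Using N1*w1 = N2*w2
w2 = N1*w1 / N2
w2 = 45*420 / 100
w2 = 18900 / 100
w2 = 189 RPM

189 RPM


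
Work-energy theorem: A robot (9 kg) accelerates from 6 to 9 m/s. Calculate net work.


Given: m = 9 kg, v0 = 6 m/s, v = 9 m/s
Using W = (1/2)*m*(v^2 - v0^2)
v^2 = 9^2 = 81
v0^2 = 6^2 = 36
v^2 - v0^2 = 81 - 36 = 45
W = (1/2)*9*45 = 405/2 J

405/2 J


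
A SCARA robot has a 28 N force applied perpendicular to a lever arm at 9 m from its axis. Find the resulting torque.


Given: F = 28 N, r = 9 m, angle = 90 deg (perpendicular)
Using tau = F * r * sin(90)
sin(90) = 1
tau = 28 * 9 * 1
tau = 252 Nm

252 Nm


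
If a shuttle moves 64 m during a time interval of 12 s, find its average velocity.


Given: distance d = 64 m, time t = 12 s
Using v = d / t
v = 64 / 12
v = 16/3 m/s

16/3 m/s


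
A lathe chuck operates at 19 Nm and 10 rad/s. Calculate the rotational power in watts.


Given: tau = 19 Nm, omega = 10 rad/s
Using P = tau * omega
P = 19 * 10
P = 190 W

190 W


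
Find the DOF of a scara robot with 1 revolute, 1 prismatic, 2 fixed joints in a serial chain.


Given: serial robot with 1 revolute, 1 prismatic, 2 fixed joints
DOF contribution per joint type: revolute=1, prismatic=1, spherical=3, fixed=0
DOF = 1*1 + 1*1 + 2*0
DOF = 2

2


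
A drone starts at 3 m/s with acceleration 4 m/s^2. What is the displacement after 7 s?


Given: v0 = 3 m/s, a = 4 m/s^2, t = 7 s
Using s = v0*t + (1/2)*a*t^2
s = 3*7 + (1/2)*4*7^2
s = 21 + (1/2)*196
s = 21 + 98
s = 119

119 m


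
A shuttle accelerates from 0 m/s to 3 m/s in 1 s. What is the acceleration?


Given: initial velocity v0 = 0 m/s, final velocity v = 3 m/s, time t = 1 s
Using a = (v - v0) / t
a = (3 - 0) / 1
a = 3 / 1
a = 3 m/s^2

3 m/s^2


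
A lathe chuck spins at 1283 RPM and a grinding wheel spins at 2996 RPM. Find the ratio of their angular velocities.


Given: RPM_A = 1283, RPM_B = 2996
omega = 2*pi*RPM/60, so omega_A/omega_B = RPM_A / RPM_B
omega_A/omega_B = 1283 / 2996
omega_A/omega_B = 1283/2996

1283/2996


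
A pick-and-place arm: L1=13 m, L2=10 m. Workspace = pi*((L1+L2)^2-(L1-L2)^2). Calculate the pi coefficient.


Given: L1 = 13, L2 = 10
(L1+L2)^2 = (23)^2 = 529
(L1-L2)^2 = (3)^2 = 9
Difference = 529 - 9 = 520
This equals 4*L1*L2 = 4*13*10 = 520
Workspace area = 520*pi

520


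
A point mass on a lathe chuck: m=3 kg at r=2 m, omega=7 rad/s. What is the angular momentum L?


Given: m = 3 kg, r = 2 m, omega = 7 rad/s
For a point mass: I = m*r^2
I = 3*2^2 = 3*4 = 12
L = I*omega = 12*7
L = 84 kg*m^2/s

84 kg*m^2/s


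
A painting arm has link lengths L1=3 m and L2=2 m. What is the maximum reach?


Given: L1 = 3 m, L2 = 2 m
For a 2-link planar arm, max reach = L1 + L2 (fully extended)
Max reach = 3 + 2
Max reach = 5 m

5 m


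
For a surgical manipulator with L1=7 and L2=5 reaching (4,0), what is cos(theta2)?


Given: L1 = 7, L2 = 5, target (x, y) = (4, 0)
Using cos(theta2) = (x^2 + y^2 - L1^2 - L2^2) / (2*L1*L2)
x^2 + y^2 = 4^2 + 0 = 16
L1^2 + L2^2 = 49 + 25 = 74
Numerator = 16 - 74 = -58
Denominator = 2*7*5 = 70
cos(theta2) = -58/70 = -29/35

-29/35


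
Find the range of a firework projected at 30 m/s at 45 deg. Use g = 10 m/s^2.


Given: v0 = 30 m/s, theta = 45 deg, g = 10 m/s^2
sin(2*45) = sin(90) = 1
Using R = v0^2 * sin(2*theta) / g
R = 30^2 * 1 / 10
R = 900 / 10
R = 90 m

90 m


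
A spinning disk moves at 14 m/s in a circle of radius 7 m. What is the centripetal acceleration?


Given: v = 14 m/s, r = 7 m
Using a_c = v^2 / r
a_c = 14^2 / 7
a_c = 196 / 7
a_c = 28 m/s^2

28 m/s^2


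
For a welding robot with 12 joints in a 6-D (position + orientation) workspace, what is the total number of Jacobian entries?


Given: task space dimension = 6, joints = 12
Jacobian is a 6 x 12 matrix
Total entries = rows * columns
Total = 6 * 12
Total = 72

72


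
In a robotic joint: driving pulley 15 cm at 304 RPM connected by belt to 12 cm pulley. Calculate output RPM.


Given: D1 = 15 cm, w1 = 304 RPM, D2 = 12 cm
Using D1*w1 = D2*w2
w2 = D1*w1 / D2
w2 = 15*304 / 12
w2 = 4560 / 12
w2 = 380 RPM

380 RPM


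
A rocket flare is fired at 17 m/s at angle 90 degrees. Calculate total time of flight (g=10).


Given: v0 = 17 m/s, theta = 90 deg, g = 10 m/s^2
sin(90) = 1
Using T = 2*v0*sin(theta) / g
T = 2*17*1 / 10
T = 34 / 10
T = 17/5 s

17/5 s


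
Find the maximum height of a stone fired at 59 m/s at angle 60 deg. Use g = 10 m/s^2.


Given: v0 = 59 m/s, theta = 60 deg, g = 10 m/s^2
sin^2(60) = 3/4
Using H = v0^2 * sin^2(theta) / (2*g)
H = 59^2 * 3/4 / (2*10)
H = 3481 * 3/4 / 20
H = 10443/4 / 20
H = 10443/80 m

10443/80 m


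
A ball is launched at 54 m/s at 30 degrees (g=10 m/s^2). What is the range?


Given: v0 = 54 m/s, theta = 30 deg, g = 10 m/s^2
sin(2*30) = sin(60) = sqrt(3)/2
Using R = v0^2 * sin(2*theta) / g
R = 54^2 * (sqrt(3)/2) / 10
R = 2916 * sqrt(3) / 20
R = 729/5*sqrt(3) m

729/5*sqrt(3) m


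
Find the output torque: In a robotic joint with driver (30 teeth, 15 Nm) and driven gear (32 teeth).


Given: N1 = 30, N2 = 32, T1 = 15 Nm
Using T2/T1 = N2/N1
T2 = T1 * N2 / N1
T2 = 15 * 32 / 30
T2 = 480 / 30
T2 = 16 Nm

16 Nm


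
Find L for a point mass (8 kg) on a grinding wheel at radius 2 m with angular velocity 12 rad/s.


Given: m = 8 kg, r = 2 m, omega = 12 rad/s
For a point mass: I = m*r^2
I = 8*2^2 = 8*4 = 32
L = I*omega = 32*12
L = 384 kg*m^2/s

384 kg*m^2/s


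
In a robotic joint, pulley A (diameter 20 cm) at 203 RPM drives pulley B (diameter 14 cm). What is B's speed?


Given: D1 = 20 cm, w1 = 203 RPM, D2 = 14 cm
Using D1*w1 = D2*w2
w2 = D1*w1 / D2
w2 = 20*203 / 14
w2 = 4060 / 14
w2 = 290 RPM

290 RPM


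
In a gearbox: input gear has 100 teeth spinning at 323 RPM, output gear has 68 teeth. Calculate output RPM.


Given: N1 = 100 teeth, w1 = 323 RPM, N2 = 68 teeth
Using N1*w1 = N2*w2
w2 = N1*w1 / N2
w2 = 100*323 / 68
w2 = 32300 / 68
w2 = 475 RPM

475 RPM


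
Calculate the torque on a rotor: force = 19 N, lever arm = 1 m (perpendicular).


Given: F = 19 N, r = 1 m, angle = 90 deg (perpendicular)
Using tau = F * r * sin(90)
sin(90) = 1
tau = 19 * 1 * 1
tau = 19 Nm

19 Nm


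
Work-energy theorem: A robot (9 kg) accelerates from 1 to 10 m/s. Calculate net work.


Given: m = 9 kg, v0 = 1 m/s, v = 10 m/s
Using W = (1/2)*m*(v^2 - v0^2)
v^2 = 10^2 = 100
v0^2 = 1^2 = 1
v^2 - v0^2 = 100 - 1 = 99
W = (1/2)*9*99 = 891/2 J

891/2 J


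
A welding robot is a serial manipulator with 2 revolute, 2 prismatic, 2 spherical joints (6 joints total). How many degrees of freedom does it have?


Given: serial robot with 2 revolute, 2 prismatic, 2 spherical joints
DOF contribution per joint type: revolute=1, prismatic=1, spherical=3, fixed=0
DOF = 2*1 + 2*1 + 2*3
DOF = 10

10


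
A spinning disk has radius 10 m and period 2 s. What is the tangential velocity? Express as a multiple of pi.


Given: radius r = 10 m, period T = 2 s
Using v = 2*pi*r / T
v = 2*pi*10 / 2
v = 20*pi / 2
v = 10*pi m/s

10*pi m/s


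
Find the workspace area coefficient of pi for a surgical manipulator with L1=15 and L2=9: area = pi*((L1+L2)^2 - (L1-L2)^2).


Given: L1 = 15, L2 = 9
(L1+L2)^2 = (24)^2 = 576
(L1-L2)^2 = (6)^2 = 36
Difference = 576 - 36 = 540
This equals 4*L1*L2 = 4*15*9 = 540
Workspace area = 540*pi

540


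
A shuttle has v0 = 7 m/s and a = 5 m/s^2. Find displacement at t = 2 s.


Given: v0 = 7 m/s, a = 5 m/s^2, t = 2 s
Using s = v0*t + (1/2)*a*t^2
s = 7*2 + (1/2)*5*2^2
s = 14 + (1/2)*20
s = 14 + 10
s = 24

24 m


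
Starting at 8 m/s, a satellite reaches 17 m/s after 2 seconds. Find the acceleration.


Given: initial velocity v0 = 8 m/s, final velocity v = 17 m/s, time t = 2 s
Using a = (v - v0) / t
a = (17 - 8) / 2
a = 9 / 2
a = 9/2 m/s^2

9/2 m/s^2


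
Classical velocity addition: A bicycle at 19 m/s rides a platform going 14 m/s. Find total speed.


Given: object velocity = 19 m/s, platform velocity = 14 m/s (same direction)
Using classical velocity addition: v_total = v_object + v_platform
v_total = 19 + 14
v_total = 33 m/s

33 m/s


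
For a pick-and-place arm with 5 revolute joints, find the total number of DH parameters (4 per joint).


Given: 5 joints, 4 DH parameters per joint (d, theta, a, alpha)
Total DH parameters = number_of_joints * 4
Total = 5 * 4
Total = 20

20


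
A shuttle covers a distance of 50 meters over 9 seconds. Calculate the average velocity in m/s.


Given: distance d = 50 m, time t = 9 s
Using v = d / t
v = 50 / 9
v = 50/9 m/s

50/9 m/s


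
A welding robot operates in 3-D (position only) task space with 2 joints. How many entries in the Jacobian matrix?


Given: task space dimension = 3, joints = 2
Jacobian is a 3 x 2 matrix
Total entries = rows * columns
Total = 3 * 2
Total = 6

6


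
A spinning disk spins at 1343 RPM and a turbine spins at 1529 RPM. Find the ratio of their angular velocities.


Given: RPM_A = 1343, RPM_B = 1529
omega = 2*pi*RPM/60, so omega_A/omega_B = RPM_A / RPM_B
omega_A/omega_B = 1343 / 1529
omega_A/omega_B = 1343/1529

1343/1529


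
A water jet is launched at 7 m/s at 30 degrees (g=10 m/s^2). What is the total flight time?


Given: v0 = 7 m/s, theta = 30 deg, g = 10 m/s^2
sin(30) = 1/2
Using T = 2*v0*sin(theta) / g
T = 2*7*1/2 / 10
T = 7 / 10
T = 7/10 s

7/10 s


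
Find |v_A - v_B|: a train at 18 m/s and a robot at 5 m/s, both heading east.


Given: v_A = 18 m/s east, v_B = 5 m/s east
Both move in the same direction; relative speed = |v_A - v_B|
|18 - 5| = |13|
= 13 m/s

13 m/s


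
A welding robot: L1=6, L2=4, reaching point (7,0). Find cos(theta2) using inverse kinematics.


Given: L1 = 6, L2 = 4, target (x, y) = (7, 0)
Using cos(theta2) = (x^2 + y^2 - L1^2 - L2^2) / (2*L1*L2)
x^2 + y^2 = 7^2 + 0 = 49
L1^2 + L2^2 = 36 + 16 = 52
Numerator = 49 - 52 = -3
Denominator = 2*6*4 = 48
cos(theta2) = -3/48 = -1/16

-1/16


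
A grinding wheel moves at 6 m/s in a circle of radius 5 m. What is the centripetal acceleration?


Given: v = 6 m/s, r = 5 m
Using a_c = v^2 / r
a_c = 6^2 / 5
a_c = 36 / 5
a_c = 36/5 m/s^2

36/5 m/s^2


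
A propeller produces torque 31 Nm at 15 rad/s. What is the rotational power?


Given: tau = 31 Nm, omega = 15 rad/s
Using P = tau * omega
P = 31 * 15
P = 465 W

465 W


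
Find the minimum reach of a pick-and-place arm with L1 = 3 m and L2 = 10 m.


Given: L1 = 3 m, L2 = 10 m
For a 2-link planar arm, min reach = |L1 - L2| (second link folded back)
Min reach = |3 - 10|
Min reach = 7 m

7 m


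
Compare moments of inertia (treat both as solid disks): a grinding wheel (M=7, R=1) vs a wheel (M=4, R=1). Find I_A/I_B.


Given: M1=7 kg, R1=1 m, M2=4 kg, R2=1 m
For a disk: I = (1/2)*M*R^2, so I_A/I_B = (M1*R1^2)/(M2*R2^2)
M1*R1^2 = 7*1 = 7
M2*R2^2 = 4*1 = 4
I_A/I_B = 7/4 = 7/4

7/4


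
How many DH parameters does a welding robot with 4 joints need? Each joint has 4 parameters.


Given: 4 joints, 4 DH parameters per joint (d, theta, a, alpha)
Total DH parameters = number_of_joints * 4
Total = 4 * 4
Total = 16

16


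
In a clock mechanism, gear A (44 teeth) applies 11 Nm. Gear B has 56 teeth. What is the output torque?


Given: N1 = 44, N2 = 56, T1 = 11 Nm
Using T2/T1 = N2/N1
T2 = T1 * N2 / N1
T2 = 11 * 56 / 44
T2 = 616 / 44
T2 = 14 Nm

14 Nm


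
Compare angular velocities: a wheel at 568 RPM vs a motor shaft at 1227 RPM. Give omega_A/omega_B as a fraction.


Given: RPM_A = 568, RPM_B = 1227
omega = 2*pi*RPM/60, so omega_A/omega_B = RPM_A / RPM_B
omega_A/omega_B = 568 / 1227
omega_A/omega_B = 568/1227

568/1227


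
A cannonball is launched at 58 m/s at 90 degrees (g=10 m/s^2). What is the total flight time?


Given: v0 = 58 m/s, theta = 90 deg, g = 10 m/s^2
sin(90) = 1
Using T = 2*v0*sin(theta) / g
T = 2*58*1 / 10
T = 116 / 10
T = 58/5 s

58/5 s


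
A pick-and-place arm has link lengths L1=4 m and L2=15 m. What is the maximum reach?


Given: L1 = 4 m, L2 = 15 m
For a 2-link planar arm, max reach = L1 + L2 (fully extended)
Max reach = 4 + 15
Max reach = 19 m

19 m


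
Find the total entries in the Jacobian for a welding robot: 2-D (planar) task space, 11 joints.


Given: task space dimension = 2, joints = 11
Jacobian is a 2 x 11 matrix
Total entries = rows * columns
Total = 2 * 11
Total = 22

22


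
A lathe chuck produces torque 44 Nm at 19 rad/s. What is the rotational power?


Given: tau = 44 Nm, omega = 19 rad/s
Using P = tau * omega
P = 44 * 19
P = 836 W

836 W


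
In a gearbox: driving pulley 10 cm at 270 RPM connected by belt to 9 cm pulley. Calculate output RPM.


Given: D1 = 10 cm, w1 = 270 RPM, D2 = 9 cm
Using D1*w1 = D2*w2
w2 = D1*w1 / D2
w2 = 10*270 / 9
w2 = 2700 / 9
w2 = 300 RPM

300 RPM


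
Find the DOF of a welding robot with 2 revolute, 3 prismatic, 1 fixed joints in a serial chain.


Given: serial robot with 2 revolute, 3 prismatic, 1 fixed joints
DOF contribution per joint type: revolute=1, prismatic=1, spherical=3, fixed=0
DOF = 2*1 + 3*1 + 1*0
DOF = 5

5


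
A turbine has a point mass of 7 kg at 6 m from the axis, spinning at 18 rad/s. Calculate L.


Given: m = 7 kg, r = 6 m, omega = 18 rad/s
For a point mass: I = m*r^2
I = 7*6^2 = 7*36 = 252
L = I*omega = 252*18
L = 4536 kg*m^2/s

4536 kg*m^2/s


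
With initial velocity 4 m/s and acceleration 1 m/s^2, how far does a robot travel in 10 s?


Given: v0 = 4 m/s, a = 1 m/s^2, t = 10 s
Using s = v0*t + (1/2)*a*t^2
s = 4*10 + (1/2)*1*10^2
s = 40 + (1/2)*100
s = 40 + 50
s = 90

90 m


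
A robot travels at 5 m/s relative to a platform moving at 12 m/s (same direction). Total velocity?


Given: object velocity = 5 m/s, platform velocity = 12 m/s (same direction)
Using classical velocity addition: v_total = v_object + v_platform
v_total = 5 + 12
v_total = 17 m/s

17 m/s


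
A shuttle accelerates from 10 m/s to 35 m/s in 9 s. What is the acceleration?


Given: initial velocity v0 = 10 m/s, final velocity v = 35 m/s, time t = 9 s
Using a = (v - v0) / t
a = (35 - 10) / 9
a = 25 / 9
a = 25/9 m/s^2

25/9 m/s^2


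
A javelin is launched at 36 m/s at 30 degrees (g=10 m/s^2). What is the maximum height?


Given: v0 = 36 m/s, theta = 30 deg, g = 10 m/s^2
sin^2(30) = 1/4
Using H = v0^2 * sin^2(theta) / (2*g)
H = 36^2 * 1/4 / (2*10)
H = 1296 * 1/4 / 20
H = 324 / 20
H = 81/5 m

81/5 m


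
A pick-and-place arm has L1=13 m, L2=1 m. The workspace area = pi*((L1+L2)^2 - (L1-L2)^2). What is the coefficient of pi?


Given: L1 = 13, L2 = 1
(L1+L2)^2 = (14)^2 = 196
(L1-L2)^2 = (12)^2 = 144
Difference = 196 - 144 = 52
This equals 4*L1*L2 = 4*13*1 = 52
Workspace area = 52*pi

52


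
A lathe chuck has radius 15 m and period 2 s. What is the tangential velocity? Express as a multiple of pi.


Given: radius r = 15 m, period T = 2 s
Using v = 2*pi*r / T
v = 2*pi*15 / 2
v = 30*pi / 2
v = 15*pi m/s

15*pi m/s
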